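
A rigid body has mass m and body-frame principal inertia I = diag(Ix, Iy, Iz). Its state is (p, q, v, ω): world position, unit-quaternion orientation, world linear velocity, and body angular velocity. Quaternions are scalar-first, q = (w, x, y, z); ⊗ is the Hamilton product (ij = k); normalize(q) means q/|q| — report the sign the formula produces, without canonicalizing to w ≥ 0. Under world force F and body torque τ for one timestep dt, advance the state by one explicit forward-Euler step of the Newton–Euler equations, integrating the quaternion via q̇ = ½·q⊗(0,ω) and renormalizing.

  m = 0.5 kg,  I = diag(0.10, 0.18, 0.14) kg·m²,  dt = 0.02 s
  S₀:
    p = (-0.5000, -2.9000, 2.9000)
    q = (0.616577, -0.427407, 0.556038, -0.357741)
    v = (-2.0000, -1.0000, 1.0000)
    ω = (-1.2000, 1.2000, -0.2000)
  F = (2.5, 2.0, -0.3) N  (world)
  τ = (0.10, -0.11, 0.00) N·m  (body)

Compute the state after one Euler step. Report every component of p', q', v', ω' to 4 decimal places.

gyro term ω×Iω = (0.0096, -0.0096, -0.1152)
α = I⁻¹(τ − ω×Iω) = (0.9040, -0.5578, 0.8229)
ω' = ω + α·dt = (-1.1819, 1.1888, -0.1835)
2q̇ = q⊗(0,ω) = (-1.2516822, -0.4218108, 1.0837002, 0.0310418)
q' = normalize(q + ½dt·q⊗(0,ω)) = (0.6040, -0.4316, 0.5668, -0.3574)
a = (5.0000, 4.0000, -0.6000)
p + v·dt = (-0.5400, -2.9200, 2.9200)
v + (F/m)dt = (-1.9000, -0.9200, 0.9880)

p' = (-0.5400, -2.9200, 2.9200)
q' = (0.6040, -0.4316, 0.5668, -0.3574)
v' = (-1.9000, -0.9200, 0.9880)
ω' = (-1.1819, 1.1888, -0.1835)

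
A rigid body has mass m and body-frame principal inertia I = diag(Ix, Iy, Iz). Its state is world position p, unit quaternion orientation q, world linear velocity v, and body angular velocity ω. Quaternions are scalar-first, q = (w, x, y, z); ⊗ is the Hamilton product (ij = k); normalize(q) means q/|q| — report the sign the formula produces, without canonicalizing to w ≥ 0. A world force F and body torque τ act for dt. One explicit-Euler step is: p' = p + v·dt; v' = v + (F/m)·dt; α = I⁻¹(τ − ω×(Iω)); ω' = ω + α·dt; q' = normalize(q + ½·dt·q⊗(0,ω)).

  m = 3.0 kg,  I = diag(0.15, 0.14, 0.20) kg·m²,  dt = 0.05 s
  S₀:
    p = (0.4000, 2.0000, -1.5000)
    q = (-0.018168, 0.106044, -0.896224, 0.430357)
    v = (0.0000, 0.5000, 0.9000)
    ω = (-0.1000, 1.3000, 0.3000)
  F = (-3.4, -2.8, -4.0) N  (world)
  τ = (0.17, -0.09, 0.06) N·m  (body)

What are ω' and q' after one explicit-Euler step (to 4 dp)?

ω' = (-0.0511, 1.2673, 0.3147)
q' = (0.0080, 0.0853, -0.8982, 0.4312)

ω×(Iω) gyroscopic = (0.0234, 0.0015, 0.0013)
(τ − ω×Iω)/I = (0.9773, -0.6536, 0.2935)
ω' = ω + α·dt = (-0.0511, 1.2673, 0.3147)
Hamilton product q⊗(0,ω) = (1.0465885, -0.8265145, -0.0984673, 0.0427844)
q' = normalize(q + ½dt·q⊗(0,ω)) = (0.0080, 0.0853, -0.8982, 0.4312)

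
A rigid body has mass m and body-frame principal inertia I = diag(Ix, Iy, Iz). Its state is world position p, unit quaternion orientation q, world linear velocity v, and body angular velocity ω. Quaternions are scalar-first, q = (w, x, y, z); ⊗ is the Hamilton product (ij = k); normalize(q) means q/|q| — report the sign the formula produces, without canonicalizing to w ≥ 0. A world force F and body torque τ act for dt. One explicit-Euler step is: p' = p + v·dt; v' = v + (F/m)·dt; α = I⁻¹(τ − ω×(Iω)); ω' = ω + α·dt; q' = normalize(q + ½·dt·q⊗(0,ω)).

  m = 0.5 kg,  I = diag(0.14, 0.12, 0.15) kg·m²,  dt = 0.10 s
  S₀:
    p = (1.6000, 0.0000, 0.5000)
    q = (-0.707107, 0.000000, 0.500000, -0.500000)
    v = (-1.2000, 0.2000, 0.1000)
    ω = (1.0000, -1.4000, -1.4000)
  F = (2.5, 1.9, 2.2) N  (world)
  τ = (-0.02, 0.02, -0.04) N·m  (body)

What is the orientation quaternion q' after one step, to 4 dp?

q' = (-0.7028, -0.1047, 0.5213, -0.4726)

q⊗(0,ω) = (0.0000000, -2.1071070, 0.4899498, 0.4899498)
updated quaternion q' = (-0.7028, -0.1047, 0.5213, -0.4726)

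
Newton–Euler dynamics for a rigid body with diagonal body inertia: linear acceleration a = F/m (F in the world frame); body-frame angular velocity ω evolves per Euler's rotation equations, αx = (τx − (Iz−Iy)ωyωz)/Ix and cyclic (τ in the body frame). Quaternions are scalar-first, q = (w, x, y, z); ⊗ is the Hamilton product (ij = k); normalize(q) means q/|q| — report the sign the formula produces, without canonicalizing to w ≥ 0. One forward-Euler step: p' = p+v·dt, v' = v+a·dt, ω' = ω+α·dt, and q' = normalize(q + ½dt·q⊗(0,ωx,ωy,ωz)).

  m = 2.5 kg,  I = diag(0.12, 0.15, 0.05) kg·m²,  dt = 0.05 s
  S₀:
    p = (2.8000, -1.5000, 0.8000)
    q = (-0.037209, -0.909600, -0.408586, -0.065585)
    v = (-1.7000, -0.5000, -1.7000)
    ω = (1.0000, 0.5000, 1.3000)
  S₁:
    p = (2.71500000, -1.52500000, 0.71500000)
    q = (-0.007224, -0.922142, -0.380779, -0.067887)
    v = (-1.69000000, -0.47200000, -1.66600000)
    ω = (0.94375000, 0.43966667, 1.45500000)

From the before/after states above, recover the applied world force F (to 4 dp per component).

Δv = v₁−v₀ = (0.01000000, 0.02800000, 0.03400000)
m·(v₁−v₀)/dt = (0.5000, 1.4000, 1.7000)

F = (0.5000, 1.4000, 1.7000)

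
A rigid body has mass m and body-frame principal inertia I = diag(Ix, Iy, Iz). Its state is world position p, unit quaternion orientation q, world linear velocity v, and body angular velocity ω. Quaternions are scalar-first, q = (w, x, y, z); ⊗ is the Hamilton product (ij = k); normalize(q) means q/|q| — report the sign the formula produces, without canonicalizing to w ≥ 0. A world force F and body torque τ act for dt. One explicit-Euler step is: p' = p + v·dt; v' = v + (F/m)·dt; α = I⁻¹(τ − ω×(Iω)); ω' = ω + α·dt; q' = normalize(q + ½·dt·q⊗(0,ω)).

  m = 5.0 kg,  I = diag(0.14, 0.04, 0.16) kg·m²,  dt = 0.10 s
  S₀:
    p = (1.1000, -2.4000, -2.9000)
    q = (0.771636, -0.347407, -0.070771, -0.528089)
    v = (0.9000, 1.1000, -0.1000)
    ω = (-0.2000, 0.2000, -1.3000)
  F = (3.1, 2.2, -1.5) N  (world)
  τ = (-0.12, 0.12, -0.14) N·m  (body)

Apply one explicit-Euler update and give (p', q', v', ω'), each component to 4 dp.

p' = (1.1900, -2.2900, -2.9100)
q' = (0.7329, -0.3445, -0.0802, -0.5811)
v' = (0.9620, 1.1440, -0.1300)
ω' = (-0.2634, 0.5130, -1.3900)

new position p' = (1.1900, -2.2900, -2.9100)
new velocity v' = (0.9620, 1.1440, -0.1300)
α = I⁻¹(τ − ω×Iω) = (-0.6343, 3.1300, -0.9000)
ω' = ω + α·dt = (-0.2634, 0.5130, -1.3900)
2q̇ = q⊗(0,ω) = (-0.7418429, 0.0432929, -0.1916841, -1.0867624)
updated quaternion q' = (0.7329, -0.3445, -0.0802, -0.5811)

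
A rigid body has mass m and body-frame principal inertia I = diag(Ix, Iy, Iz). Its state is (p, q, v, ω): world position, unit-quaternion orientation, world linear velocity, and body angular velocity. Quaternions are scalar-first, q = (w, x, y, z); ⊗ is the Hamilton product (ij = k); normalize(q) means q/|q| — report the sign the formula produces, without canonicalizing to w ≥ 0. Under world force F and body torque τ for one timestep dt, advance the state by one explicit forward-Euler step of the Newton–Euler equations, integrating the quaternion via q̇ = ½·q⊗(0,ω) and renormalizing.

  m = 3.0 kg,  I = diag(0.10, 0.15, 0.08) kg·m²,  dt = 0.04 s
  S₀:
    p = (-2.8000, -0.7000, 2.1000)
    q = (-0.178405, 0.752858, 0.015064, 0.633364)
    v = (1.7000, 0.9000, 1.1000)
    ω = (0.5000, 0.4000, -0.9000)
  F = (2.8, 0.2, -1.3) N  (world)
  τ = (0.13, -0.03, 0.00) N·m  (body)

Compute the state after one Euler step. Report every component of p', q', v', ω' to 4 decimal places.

p' = (-2.7320, -0.6640, 2.1440)
q' = (-0.1746, 0.7456, 0.0335, 0.6423)
v' = (1.7373, 0.9027, 1.0827)
ω' = (0.5419, 0.3944, -0.9050)

a = F/m = (0.9333, 0.0667, -0.4333)
new position p' = (-2.7320, -0.6640, 2.1440)
v' = v + a·dt = (1.7373, 0.9027, 1.0827)
ω×(Iω) gyroscopic = (0.0252, -0.0090, 0.0100)
α = I⁻¹(τ − ω×Iω) = (1.0480, -0.1400, -0.1250)
new body rate ω' = (0.5419, 0.3944, -0.9050)
2q̇ = q⊗(0,ω) = (0.1875730, -0.3561057, 0.9228922, 0.4541757)
q' = normalize(q + ½dt·q⊗(0,ω)) = (-0.1746, 0.7456, 0.0335, 0.6423)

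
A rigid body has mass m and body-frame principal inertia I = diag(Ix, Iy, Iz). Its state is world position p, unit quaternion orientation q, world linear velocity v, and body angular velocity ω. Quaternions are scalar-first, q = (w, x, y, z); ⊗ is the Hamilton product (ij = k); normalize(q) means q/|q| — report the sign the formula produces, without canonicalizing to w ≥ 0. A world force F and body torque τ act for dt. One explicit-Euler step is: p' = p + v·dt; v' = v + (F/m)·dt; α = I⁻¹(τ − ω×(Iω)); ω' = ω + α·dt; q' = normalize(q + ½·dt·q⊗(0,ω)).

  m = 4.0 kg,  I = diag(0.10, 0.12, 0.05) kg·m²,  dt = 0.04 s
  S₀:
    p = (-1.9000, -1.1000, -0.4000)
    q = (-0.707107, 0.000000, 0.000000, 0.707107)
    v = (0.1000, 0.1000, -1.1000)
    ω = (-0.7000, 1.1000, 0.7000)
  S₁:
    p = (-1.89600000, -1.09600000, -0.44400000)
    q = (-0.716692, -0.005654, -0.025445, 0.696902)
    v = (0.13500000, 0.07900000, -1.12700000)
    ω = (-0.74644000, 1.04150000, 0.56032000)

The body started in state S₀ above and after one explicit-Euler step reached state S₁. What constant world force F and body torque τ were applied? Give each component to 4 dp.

F = (3.5000, -2.1000, -2.7000)
τ = (-0.1700, -0.2000, -0.1900)

ω₁ − ω₀ = (-0.04644000, -0.05850000, -0.13968000)
precession coupling = (-0.0539, -0.0245, -0.0154)
τ = I·(Δω/dt) + ω₀×(Iω₀) = (-0.1700, -0.2000, -0.1900)
Δv = v₁−v₀ = (0.03500000, -0.02100000, -0.02700000)
F = m·Δv/dt = (3.5000, -2.1000, -2.7000)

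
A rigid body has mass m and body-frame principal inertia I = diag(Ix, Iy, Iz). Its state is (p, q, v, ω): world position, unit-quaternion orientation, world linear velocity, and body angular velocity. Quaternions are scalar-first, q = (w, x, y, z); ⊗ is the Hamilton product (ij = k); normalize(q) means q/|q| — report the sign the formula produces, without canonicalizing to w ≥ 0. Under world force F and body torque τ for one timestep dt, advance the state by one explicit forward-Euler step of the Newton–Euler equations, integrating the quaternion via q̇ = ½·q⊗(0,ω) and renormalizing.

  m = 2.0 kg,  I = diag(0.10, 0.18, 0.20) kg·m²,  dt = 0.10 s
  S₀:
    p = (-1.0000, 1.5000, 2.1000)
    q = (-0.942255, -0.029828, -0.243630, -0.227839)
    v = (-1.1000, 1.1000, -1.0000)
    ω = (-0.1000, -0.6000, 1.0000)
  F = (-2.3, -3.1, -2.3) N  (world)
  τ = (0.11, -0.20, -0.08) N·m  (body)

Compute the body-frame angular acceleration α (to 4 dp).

α = (1.2200, -1.1667, -0.4240)

ω×(Iω) gyroscopic = (-0.0120, 0.0100, 0.0048)
(τ − ω×Iω)/I = (1.2200, -1.1667, -0.4240)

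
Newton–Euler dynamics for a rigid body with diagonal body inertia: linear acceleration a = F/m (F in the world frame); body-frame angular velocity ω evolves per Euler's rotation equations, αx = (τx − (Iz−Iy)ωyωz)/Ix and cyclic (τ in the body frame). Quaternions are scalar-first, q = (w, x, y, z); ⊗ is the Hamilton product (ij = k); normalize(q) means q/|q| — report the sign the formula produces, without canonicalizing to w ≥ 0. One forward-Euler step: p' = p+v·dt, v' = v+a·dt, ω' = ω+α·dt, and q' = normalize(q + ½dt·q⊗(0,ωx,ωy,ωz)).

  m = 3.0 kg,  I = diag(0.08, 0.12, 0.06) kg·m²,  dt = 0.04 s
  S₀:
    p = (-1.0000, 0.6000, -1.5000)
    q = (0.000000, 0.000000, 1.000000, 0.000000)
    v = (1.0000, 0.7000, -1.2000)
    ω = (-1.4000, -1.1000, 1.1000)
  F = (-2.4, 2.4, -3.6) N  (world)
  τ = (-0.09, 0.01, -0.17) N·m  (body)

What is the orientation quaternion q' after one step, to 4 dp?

q' = (0.0220, 0.0220, 0.9991, 0.0280)

2q̇ = q⊗(0,ω) = (1.1000000, 1.1000000, 0.0000000, 1.4000000)
q + ½dt·q⊗(0,ω), renormalized = (0.0220, 0.0220, 0.9991, 0.0280)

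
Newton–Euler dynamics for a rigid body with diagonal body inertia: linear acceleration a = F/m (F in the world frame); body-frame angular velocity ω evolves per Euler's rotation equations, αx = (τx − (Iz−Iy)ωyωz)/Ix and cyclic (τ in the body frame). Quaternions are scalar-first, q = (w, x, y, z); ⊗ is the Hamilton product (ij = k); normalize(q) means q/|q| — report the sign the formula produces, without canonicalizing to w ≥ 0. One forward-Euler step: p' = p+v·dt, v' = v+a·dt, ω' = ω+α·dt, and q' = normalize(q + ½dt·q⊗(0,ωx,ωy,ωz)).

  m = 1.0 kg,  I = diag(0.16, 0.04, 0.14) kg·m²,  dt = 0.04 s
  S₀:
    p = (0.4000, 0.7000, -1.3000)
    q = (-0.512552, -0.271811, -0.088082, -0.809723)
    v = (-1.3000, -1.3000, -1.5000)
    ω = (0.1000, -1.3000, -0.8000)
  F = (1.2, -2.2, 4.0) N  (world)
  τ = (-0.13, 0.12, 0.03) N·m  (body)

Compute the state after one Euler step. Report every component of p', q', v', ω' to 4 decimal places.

α = I⁻¹(τ − ω×Iω) = (-1.4625, 3.0400, 0.1029)
new body rate ω' = (0.0415, -1.1784, -0.7959)
2q̇ = q⊗(0,ω) = (-0.7351039, -1.0334295, 0.3678965, 0.7722041)
q' = normalize(q + ½dt·q⊗(0,ω)) = (-0.5270, -0.2923, -0.0807, -0.7939)
new position p' = (0.3480, 0.6480, -1.3600)
v + (F/m)dt = (-1.2520, -1.3880, -1.3400)

p' = (0.3480, 0.6480, -1.3600)
q' = (-0.5270, -0.2923, -0.0807, -0.7939)
v' = (-1.2520, -1.3880, -1.3400)
ω' = (0.0415, -1.1784, -0.7959)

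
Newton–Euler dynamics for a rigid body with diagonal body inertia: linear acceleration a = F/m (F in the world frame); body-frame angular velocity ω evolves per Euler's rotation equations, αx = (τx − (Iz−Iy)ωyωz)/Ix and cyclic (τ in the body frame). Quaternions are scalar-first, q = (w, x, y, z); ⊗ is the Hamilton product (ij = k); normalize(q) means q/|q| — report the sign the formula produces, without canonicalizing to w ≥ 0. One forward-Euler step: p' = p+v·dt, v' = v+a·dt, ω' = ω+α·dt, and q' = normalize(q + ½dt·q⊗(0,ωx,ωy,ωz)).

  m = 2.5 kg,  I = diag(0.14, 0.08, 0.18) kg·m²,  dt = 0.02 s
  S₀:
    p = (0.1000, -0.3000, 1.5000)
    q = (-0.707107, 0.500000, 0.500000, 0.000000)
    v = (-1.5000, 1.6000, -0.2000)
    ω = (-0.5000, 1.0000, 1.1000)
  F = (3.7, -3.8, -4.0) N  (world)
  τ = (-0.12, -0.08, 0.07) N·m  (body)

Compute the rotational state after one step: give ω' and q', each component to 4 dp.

ω' = (-0.5329, 0.9745, 1.1044)
q' = (-0.7095, 0.5090, 0.4874, -0.0003)

precession coupling ω×(Iω) = (0.1100, 0.0220, 0.0300)
(τ − ω×Iω)/I = (-1.6429, -1.2750, 0.2222)
ω + α·dt = (-0.5329, 0.9745, 1.1044)
q⊗(0,ω) = (-0.2500000, 0.9035535, -1.2571070, -0.0278177)
q + ½dt·q⊗(0,ω), renormalized = (-0.7095, 0.5090, 0.4874, -0.0003)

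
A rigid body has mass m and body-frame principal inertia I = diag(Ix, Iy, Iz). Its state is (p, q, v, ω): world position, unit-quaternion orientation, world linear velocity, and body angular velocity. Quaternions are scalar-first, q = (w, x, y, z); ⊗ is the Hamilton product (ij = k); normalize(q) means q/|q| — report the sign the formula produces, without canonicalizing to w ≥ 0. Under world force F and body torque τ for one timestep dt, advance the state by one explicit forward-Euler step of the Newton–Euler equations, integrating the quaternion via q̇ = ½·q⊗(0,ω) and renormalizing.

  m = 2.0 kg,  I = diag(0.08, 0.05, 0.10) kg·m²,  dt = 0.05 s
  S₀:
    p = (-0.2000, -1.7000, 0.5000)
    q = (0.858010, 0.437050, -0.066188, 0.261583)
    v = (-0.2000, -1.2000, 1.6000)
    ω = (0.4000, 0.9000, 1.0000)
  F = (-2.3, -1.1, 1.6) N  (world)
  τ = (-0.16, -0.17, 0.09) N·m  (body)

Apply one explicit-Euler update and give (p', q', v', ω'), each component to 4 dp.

linear accel F/m = (-1.1500, -0.5500, 0.8000)
p + v·dt = (-0.2100, -1.7600, 0.5800)
v + (F/m)dt = (-0.2575, -1.2275, 1.6400)
precession coupling ω×(Iω) = (0.0450, -0.0080, -0.0108)
α = I⁻¹(τ − ω×Iω) = (-2.5625, -3.2400, 1.0080)
ω' = ω + α·dt = (0.2719, 0.7380, 1.0504)
Hamilton product q⊗(0,ω) = (-0.3768338, 0.0415913, 0.4397922, 1.2778302)
q' = normalize(q + ½dt·q⊗(0,ω)) = (0.8481, 0.4378, -0.0552, 0.2933)

p' = (-0.2100, -1.7600, 0.5800)
q' = (0.8481, 0.4378, -0.0552, 0.2933)
v' = (-0.2575, -1.2275, 1.6400)
ω' = (0.2719, 0.7380, 1.0504)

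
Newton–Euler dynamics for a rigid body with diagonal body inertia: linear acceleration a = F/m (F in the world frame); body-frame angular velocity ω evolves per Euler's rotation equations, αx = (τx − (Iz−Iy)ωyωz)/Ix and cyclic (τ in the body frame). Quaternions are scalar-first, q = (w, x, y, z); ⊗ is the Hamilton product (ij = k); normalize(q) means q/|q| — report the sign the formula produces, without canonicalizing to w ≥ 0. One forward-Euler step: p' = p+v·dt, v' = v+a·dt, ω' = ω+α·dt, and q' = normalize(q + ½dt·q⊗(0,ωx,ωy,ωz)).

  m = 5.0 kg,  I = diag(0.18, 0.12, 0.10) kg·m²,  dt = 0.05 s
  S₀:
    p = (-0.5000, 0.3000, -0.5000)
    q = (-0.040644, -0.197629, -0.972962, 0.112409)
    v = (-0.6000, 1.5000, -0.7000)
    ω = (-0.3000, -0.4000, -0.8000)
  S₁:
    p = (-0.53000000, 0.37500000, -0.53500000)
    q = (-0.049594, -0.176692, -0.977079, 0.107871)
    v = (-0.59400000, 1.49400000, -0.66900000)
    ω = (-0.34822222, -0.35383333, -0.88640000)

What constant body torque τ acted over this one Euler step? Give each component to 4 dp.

τ = (-0.1800, 0.1300, -0.1800)

ω₁ − ω₀ = (-0.04822222, 0.04616667, -0.08640000)
gyro term ω₀×Iω₀ = (-0.0064, 0.0192, -0.0072)
I·α + gyro = (-0.1800, 0.1300, -0.1800)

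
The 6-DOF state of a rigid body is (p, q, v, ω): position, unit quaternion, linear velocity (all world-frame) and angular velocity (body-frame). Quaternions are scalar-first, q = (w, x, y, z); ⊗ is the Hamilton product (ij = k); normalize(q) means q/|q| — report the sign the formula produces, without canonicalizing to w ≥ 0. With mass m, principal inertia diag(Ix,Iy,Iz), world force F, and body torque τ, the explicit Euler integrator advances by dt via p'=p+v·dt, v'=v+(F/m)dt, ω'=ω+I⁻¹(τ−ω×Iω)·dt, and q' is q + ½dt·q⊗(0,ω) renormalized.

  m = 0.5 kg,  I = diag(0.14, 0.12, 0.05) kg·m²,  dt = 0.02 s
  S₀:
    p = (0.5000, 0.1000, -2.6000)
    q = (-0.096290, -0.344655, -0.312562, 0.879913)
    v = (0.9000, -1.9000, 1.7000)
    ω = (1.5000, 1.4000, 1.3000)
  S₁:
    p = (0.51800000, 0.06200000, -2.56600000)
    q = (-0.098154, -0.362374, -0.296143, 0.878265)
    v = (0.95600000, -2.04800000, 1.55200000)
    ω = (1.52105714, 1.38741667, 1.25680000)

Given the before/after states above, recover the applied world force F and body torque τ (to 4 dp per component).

F = (1.4000, -3.7000, -3.7000)
τ = (0.0200, 0.1000, -0.1500)

rate change Δω = (0.02105714, -0.01258333, -0.04320000)
ω₀×(Iω₀) = (-0.1274, 0.1755, -0.0420)
applied torque τ = (0.0200, 0.1000, -0.1500)
Δv = v₁−v₀ = (0.05600000, -0.14800000, -0.14800000)
m·(v₁−v₀)/dt = (1.4000, -3.7000, -3.7000)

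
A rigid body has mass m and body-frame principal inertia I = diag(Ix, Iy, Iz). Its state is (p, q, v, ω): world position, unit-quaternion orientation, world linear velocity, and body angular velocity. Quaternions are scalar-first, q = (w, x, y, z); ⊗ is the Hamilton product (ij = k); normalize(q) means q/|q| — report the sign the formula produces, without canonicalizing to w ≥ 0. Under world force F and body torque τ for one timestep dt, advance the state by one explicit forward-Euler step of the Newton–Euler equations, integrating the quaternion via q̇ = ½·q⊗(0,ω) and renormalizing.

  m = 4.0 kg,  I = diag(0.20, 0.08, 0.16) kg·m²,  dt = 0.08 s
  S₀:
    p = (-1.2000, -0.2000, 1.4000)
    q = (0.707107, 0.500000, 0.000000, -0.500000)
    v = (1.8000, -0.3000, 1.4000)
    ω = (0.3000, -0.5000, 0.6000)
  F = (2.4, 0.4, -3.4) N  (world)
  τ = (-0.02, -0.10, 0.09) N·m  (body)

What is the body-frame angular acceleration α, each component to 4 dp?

ω×(Iω) gyroscopic = (-0.0240, 0.0072, 0.0180)
angular accel α = (0.0200, -1.3400, 0.4500)

α = (0.0200, -1.3400, 0.4500)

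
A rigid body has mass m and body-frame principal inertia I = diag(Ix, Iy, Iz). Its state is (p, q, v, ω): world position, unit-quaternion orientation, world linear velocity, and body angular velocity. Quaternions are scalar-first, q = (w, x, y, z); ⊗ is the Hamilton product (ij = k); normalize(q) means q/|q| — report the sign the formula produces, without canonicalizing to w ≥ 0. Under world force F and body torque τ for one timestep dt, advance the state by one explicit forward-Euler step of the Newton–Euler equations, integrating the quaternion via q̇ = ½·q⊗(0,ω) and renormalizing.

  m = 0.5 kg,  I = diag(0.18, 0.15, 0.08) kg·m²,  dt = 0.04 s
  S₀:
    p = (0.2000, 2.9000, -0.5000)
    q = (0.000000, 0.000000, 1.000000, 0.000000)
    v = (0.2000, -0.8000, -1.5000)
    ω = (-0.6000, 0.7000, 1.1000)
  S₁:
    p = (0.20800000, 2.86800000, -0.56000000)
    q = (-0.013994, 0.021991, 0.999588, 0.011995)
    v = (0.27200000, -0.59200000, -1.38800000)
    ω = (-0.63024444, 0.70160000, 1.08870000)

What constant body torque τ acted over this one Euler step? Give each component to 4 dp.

Δω = ω₁−ω₀ = (-0.03024444, 0.00160000, -0.01130000)
ω₀×(Iω₀) = (-0.0539, -0.0660, 0.0126)
I·α + gyro = (-0.1900, -0.0600, -0.0100)

τ = (-0.1900, -0.0600, -0.0100)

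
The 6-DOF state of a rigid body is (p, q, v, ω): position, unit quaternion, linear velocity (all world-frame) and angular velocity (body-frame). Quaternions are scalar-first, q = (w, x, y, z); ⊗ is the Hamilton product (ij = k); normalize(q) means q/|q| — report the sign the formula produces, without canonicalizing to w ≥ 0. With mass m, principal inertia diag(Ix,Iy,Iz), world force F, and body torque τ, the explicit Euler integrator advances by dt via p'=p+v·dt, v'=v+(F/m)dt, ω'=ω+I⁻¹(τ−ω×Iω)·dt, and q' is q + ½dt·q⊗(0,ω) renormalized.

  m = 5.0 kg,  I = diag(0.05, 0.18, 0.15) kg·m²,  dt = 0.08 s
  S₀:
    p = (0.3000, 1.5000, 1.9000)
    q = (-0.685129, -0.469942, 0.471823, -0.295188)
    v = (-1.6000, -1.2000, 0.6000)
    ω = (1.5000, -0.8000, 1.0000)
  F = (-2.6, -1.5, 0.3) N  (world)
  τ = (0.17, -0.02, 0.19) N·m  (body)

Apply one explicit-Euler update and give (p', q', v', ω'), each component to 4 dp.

gyro term ω×Iω = (0.0240, -0.1500, -0.1560)
(τ − ω×Iω)/I = (2.9200, 0.7222, 2.3067)
ω' = ω + α·dt = (1.7336, -0.7422, 1.1845)
Hamilton product q⊗(0,ω) = (1.3775594, -0.7920209, 0.5752632, -1.0169099)
q + ½dt·q⊗(0,ω), renormalized = (-0.6281, -0.5001, 0.4933, -0.3348)
linear accel F/m = (-0.5200, -0.3000, 0.0600)
new position p' = (0.1720, 1.4040, 1.9480)
v + (F/m)dt = (-1.6416, -1.2240, 0.6048)

p' = (0.1720, 1.4040, 1.9480)
q' = (-0.6281, -0.5001, 0.4933, -0.3348)
v' = (-1.6416, -1.2240, 0.6048)
ω' = (1.7336, -0.7422, 1.1845)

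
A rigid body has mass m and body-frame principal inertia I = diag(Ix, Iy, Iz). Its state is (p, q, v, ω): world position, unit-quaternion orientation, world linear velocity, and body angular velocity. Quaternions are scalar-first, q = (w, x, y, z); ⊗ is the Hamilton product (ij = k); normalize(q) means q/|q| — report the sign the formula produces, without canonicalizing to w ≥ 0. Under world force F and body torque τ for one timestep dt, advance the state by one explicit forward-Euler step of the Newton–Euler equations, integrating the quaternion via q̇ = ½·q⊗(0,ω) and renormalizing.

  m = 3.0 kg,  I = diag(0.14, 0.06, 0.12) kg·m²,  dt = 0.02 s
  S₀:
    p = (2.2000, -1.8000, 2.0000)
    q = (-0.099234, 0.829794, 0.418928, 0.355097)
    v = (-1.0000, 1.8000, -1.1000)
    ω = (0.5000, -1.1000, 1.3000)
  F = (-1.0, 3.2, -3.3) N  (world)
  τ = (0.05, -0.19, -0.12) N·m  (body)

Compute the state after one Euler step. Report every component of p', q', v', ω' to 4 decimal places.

p' = (2.1800, -1.7640, 1.9780)
q' = (-0.1034, 0.8385, 0.4109, 0.3425)
v' = (-1.0067, 1.8213, -1.1220)
ω' = (0.5194, -1.1677, 1.2727)

linear accel F/m = (-0.3333, 1.0667, -1.1000)
p + v·dt = (2.1800, -1.7640, 1.9780)
new velocity v' = (-1.0067, 1.8213, -1.1220)
gyro term ω×Iω = (-0.0858, 0.0130, 0.0440)
(τ − ω×Iω)/I = (0.9700, -3.3833, -1.3667)
ω' = ω + α·dt = (0.5194, -1.1677, 1.2727)
Hamilton product q⊗(0,ω) = (-0.4157023, 0.8855961, -0.7920263, -1.2512416)
q' = normalize(q + ½dt·q⊗(0,ω)) = (-0.1034, 0.8385, 0.4109, 0.3425)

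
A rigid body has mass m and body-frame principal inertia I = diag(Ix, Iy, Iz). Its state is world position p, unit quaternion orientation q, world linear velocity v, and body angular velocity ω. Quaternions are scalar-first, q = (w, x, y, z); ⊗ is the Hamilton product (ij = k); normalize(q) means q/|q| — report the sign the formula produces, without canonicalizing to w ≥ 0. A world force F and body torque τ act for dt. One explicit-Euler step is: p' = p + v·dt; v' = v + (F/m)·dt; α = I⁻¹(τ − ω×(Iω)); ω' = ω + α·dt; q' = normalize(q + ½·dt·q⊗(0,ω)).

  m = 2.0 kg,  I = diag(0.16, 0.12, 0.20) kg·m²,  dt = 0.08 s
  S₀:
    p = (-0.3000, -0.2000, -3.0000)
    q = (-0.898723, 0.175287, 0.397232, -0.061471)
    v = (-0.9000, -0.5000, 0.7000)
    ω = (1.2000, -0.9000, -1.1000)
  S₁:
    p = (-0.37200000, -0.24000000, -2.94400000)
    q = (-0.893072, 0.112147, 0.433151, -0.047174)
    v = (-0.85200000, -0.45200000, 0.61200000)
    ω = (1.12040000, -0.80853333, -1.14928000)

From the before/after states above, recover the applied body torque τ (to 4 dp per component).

ω₁ − ω₀ = (-0.07960000, 0.09146667, -0.04928000)
ω₀×(Iω₀) = (0.0792, 0.0528, 0.0432)
applied torque τ = (-0.0800, 0.1900, -0.0800)

τ = (-0.0800, 0.1900, -0.0800)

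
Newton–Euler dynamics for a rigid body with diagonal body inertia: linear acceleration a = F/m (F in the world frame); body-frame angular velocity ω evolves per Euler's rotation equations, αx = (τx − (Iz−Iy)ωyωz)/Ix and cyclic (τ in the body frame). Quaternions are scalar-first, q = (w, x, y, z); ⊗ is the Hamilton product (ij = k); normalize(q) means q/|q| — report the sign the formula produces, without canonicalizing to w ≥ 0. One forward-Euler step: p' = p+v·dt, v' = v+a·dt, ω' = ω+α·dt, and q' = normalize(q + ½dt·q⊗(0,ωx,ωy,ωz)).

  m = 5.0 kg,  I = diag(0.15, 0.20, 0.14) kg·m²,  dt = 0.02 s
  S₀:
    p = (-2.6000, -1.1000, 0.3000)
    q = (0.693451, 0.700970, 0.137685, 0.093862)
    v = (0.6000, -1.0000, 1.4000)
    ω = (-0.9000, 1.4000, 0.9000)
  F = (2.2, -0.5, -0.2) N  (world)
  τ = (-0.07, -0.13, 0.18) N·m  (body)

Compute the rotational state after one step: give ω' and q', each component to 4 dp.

gyro term ω×Iω = (-0.0756, -0.0081, -0.0630)
α = I⁻¹(τ − ω×Iω) = (0.0373, -0.6095, 1.7357)
ω + α·dt = (-0.8993, 1.3878, 0.9347)
2q̇ = q⊗(0,ω) = (0.3536382, -0.6315962, 0.2554826, 1.7293804)
updated quaternion q' = (0.6969, 0.6945, 0.1402, 0.1111)

ω' = (-0.8993, 1.3878, 0.9347)
q' = (0.6969, 0.6945, 0.1402, 0.1111)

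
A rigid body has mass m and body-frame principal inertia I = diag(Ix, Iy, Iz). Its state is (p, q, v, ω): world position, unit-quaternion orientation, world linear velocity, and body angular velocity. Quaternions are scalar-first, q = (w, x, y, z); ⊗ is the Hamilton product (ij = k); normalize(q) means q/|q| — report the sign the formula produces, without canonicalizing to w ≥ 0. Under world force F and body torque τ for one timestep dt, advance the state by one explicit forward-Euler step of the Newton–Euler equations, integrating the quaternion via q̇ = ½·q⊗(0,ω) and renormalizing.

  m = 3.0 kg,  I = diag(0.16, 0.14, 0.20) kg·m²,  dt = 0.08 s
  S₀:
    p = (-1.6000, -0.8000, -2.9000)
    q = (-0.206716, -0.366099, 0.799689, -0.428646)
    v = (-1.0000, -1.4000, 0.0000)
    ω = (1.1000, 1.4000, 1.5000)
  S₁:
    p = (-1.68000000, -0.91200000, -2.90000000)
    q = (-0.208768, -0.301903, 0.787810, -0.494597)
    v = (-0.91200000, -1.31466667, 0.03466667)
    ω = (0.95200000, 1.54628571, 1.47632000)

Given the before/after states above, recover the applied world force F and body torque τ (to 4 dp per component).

F = (3.3000, 3.2000, 1.3000)
τ = (-0.1700, 0.1900, -0.0900)

rate change Δω = (-0.14800000, 0.14628571, -0.02368000)
ω₀×(Iω₀) = (0.1260, -0.0660, -0.0308)
I·α + gyro = (-0.1700, 0.1900, -0.0900)
v₁ − v₀ = (0.08800000, 0.08533333, 0.03466667)
F = m·Δv/dt = (3.3000, 3.2000, 1.3000)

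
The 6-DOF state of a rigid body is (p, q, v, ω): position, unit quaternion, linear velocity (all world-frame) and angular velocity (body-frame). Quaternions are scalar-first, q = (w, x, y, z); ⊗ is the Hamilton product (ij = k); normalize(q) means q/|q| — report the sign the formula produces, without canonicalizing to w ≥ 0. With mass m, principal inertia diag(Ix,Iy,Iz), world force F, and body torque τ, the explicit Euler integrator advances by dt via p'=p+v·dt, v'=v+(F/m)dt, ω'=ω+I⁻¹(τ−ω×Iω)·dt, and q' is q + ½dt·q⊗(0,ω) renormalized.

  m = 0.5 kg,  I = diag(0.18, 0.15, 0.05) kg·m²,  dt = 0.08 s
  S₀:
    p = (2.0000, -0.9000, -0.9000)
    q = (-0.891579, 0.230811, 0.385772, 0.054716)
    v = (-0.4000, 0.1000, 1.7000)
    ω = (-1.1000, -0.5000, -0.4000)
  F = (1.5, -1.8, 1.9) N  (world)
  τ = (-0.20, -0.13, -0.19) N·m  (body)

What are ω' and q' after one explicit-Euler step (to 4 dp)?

angular accel α = (-1.0000, -1.2480, -3.4700)
ω' = ω + α·dt = (-1.1800, -0.5998, -0.6776)
2q̇ = q⊗(0,ω) = (0.4686645, 0.8537861, 0.4779263, 0.6655753)
q' = normalize(q + ½dt·q⊗(0,ω)) = (-0.8717, 0.2646, 0.4044, 0.0812)

ω' = (-1.1800, -0.5998, -0.6776)
q' = (-0.8717, 0.2646, 0.4044, 0.0812)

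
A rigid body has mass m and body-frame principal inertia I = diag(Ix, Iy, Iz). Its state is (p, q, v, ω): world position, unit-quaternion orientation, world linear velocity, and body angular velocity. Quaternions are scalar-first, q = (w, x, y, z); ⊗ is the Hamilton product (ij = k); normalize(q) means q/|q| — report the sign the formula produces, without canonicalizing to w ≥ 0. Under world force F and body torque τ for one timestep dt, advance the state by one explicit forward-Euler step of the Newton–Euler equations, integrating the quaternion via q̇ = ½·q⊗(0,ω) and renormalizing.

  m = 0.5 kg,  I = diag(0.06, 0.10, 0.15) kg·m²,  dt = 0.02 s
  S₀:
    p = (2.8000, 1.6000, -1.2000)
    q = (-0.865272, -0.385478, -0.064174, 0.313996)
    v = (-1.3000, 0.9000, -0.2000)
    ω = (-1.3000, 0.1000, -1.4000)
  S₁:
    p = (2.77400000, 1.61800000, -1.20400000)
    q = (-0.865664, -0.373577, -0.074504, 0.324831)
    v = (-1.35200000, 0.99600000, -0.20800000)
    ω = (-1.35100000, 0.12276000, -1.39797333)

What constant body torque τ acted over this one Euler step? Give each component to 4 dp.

τ = (-0.1600, -0.0500, 0.0100)

rate change Δω = (-0.05100000, 0.02276000, 0.00202667)
ω₀×(Iω₀) = (-0.0070, -0.1638, -0.0052)
τ = I·(Δω/dt) + ω₀×(Iω₀) = (-0.1600, -0.0500, 0.0100)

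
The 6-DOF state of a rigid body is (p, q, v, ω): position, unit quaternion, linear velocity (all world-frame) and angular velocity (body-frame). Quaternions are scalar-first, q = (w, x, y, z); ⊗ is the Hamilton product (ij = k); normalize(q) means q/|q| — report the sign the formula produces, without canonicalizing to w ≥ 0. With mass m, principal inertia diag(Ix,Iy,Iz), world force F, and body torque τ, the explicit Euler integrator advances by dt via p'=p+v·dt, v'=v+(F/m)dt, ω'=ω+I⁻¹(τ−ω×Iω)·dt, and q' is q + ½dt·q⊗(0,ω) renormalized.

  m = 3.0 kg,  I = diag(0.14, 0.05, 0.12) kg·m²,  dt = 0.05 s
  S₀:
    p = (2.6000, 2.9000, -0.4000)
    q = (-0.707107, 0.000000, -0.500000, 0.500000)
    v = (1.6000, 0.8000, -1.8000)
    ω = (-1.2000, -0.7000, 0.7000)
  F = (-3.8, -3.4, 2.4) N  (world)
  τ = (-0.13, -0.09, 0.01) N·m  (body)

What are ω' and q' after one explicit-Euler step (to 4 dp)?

ω' = (-1.2342, -0.7732, 0.7357)
q' = (-0.7241, 0.0212, -0.5022, 0.4723)

precession coupling ω×(Iω) = (-0.0343, -0.0168, -0.0756)
angular accel α = (-0.6836, -1.4640, 0.7133)
new body rate ω' = (-1.2342, -0.7732, 0.7357)
Hamilton product q⊗(0,ω) = (-0.7000000, 0.8485284, -0.1050251, -1.0949749)
updated quaternion q' = (-0.7241, 0.0212, -0.5022, 0.4723)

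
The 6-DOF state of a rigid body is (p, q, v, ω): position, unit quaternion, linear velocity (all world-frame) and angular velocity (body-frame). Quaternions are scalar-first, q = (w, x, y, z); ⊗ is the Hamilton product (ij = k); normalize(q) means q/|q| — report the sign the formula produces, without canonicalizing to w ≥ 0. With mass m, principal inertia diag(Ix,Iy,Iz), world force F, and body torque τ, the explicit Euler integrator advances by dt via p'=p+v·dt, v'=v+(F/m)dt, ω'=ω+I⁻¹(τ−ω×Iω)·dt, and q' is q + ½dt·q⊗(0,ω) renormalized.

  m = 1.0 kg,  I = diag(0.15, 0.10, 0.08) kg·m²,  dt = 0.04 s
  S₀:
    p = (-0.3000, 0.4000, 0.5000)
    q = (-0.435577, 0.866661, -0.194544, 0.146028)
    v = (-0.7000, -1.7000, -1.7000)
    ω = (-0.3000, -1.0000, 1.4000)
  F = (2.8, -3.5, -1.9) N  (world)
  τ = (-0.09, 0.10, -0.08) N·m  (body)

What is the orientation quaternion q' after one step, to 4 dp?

q' = (-0.4381, 0.8662, -0.2108, 0.1153)

Hamilton product q⊗(0,ω) = (-0.1389849, 0.0043395, -0.8215568, -1.5348320)
updated quaternion q' = (-0.4381, 0.8662, -0.2108, 0.1153)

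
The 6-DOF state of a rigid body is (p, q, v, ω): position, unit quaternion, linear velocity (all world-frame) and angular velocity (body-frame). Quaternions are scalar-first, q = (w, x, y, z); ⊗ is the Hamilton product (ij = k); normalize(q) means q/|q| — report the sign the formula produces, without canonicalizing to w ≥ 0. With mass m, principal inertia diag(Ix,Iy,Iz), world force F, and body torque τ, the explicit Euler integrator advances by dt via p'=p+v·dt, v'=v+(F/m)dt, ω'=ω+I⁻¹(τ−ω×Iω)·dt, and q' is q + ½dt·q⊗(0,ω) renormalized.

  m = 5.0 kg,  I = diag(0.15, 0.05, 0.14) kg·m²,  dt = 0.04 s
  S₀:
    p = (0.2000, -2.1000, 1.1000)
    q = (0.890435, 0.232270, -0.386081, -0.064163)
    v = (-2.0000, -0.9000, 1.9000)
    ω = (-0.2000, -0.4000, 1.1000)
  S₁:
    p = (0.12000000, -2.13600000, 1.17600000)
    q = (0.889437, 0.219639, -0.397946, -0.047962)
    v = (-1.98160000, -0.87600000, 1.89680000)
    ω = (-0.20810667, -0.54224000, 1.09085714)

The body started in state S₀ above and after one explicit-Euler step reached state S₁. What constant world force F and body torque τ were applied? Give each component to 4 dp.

Δv = v₁−v₀ = (0.01840000, 0.02400000, -0.00320000)
applied force F = (2.3000, 3.0000, -0.4000)
rate change Δω = (-0.00810667, -0.14224000, -0.00914286)
τ = I·(Δω/dt) + ω₀×(Iω₀) = (-0.0700, -0.1800, -0.0400)

F = (2.3000, 3.0000, -0.4000)
τ = (-0.0700, -0.1800, -0.0400)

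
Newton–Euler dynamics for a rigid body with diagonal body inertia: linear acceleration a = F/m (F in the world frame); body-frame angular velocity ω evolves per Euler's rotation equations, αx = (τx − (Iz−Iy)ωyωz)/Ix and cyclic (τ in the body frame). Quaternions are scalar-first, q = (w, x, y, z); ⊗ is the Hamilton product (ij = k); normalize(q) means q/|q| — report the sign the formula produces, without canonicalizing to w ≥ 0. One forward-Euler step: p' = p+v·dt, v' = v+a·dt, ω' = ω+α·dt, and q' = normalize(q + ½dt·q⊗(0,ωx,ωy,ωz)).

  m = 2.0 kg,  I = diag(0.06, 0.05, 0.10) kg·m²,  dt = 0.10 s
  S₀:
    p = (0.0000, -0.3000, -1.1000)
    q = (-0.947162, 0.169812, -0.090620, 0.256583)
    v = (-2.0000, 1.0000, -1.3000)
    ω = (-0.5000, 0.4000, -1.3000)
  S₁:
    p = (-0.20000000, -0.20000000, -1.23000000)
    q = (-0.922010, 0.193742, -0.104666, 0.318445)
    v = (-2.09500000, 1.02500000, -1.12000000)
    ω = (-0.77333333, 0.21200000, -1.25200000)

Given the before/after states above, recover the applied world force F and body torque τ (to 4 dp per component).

F = (-1.9000, 0.5000, 3.6000)
τ = (-0.1900, -0.1200, 0.0500)

ω₁ − ω₀ = (-0.27333333, -0.18800000, 0.04800000)
applied torque τ = (-0.1900, -0.1200, 0.0500)
Δv = v₁−v₀ = (-0.09500000, 0.02500000, 0.18000000)
applied force F = (-1.9000, 0.5000, 3.6000)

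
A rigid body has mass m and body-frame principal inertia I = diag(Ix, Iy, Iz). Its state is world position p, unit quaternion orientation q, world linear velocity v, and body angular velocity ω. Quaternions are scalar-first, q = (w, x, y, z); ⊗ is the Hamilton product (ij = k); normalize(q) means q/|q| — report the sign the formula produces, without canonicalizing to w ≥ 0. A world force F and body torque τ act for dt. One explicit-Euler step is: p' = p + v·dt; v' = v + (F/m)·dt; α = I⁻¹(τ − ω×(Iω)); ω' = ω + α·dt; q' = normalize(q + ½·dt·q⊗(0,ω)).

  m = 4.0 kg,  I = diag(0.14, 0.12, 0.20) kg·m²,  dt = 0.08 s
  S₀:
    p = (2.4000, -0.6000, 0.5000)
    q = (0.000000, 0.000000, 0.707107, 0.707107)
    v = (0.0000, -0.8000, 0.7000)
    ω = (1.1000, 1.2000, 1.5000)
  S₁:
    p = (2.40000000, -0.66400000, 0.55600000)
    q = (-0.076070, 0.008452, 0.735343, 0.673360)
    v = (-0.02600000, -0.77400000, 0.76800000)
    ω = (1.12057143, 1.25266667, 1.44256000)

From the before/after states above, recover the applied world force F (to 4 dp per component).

v₁ − v₀ = (-0.02600000, 0.02600000, 0.06800000)
applied force F = (-1.3000, 1.3000, 3.4000)

F = (-1.3000, 1.3000, 3.4000)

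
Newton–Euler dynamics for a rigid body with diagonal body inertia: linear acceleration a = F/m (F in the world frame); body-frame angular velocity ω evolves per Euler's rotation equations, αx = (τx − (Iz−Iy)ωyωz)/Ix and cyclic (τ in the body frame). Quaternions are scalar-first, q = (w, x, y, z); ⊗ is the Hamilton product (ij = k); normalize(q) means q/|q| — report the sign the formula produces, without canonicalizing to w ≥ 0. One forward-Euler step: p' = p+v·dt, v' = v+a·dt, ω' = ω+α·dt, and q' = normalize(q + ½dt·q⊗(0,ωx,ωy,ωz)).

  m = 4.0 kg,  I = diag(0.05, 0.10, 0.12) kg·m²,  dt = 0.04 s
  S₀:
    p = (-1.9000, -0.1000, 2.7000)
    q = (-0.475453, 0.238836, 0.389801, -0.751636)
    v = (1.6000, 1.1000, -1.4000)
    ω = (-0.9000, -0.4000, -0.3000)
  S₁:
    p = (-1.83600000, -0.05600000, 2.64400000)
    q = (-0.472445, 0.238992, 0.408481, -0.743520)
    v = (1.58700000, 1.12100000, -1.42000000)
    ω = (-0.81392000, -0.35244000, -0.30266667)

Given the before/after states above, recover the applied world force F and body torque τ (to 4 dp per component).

F = (-1.3000, 2.1000, -2.0000)
τ = (0.1100, 0.1000, 0.0100)

v₁ − v₀ = (-0.01300000, 0.02100000, -0.02000000)
m·(v₁−v₀)/dt = (-1.3000, 2.1000, -2.0000)
ω₁ − ω₀ = (0.08608000, 0.04756000, -0.00266667)
τ = I·(Δω/dt) + ω₀×(Iω₀) = (0.1100, 0.1000, 0.0100)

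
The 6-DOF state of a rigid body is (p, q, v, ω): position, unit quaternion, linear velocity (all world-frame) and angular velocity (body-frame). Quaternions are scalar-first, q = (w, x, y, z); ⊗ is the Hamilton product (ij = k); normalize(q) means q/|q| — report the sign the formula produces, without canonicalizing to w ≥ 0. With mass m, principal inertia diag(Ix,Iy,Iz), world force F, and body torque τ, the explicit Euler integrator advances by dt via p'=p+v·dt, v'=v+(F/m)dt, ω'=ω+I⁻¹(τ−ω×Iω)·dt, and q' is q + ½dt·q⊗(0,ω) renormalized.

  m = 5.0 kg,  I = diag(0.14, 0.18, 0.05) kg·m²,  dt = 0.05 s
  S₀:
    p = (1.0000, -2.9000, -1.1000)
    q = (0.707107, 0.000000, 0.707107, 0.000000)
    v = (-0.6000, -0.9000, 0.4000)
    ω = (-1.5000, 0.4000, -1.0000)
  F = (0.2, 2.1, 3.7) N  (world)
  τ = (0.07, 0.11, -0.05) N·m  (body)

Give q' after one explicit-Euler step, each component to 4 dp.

q' = (0.6993, -0.0441, 0.7134, 0.0088)

Hamilton product q⊗(0,ω) = (-0.2828428, -1.7677675, 0.2828428, 0.3535535)
updated quaternion q' = (0.6993, -0.0441, 0.7134, 0.0088)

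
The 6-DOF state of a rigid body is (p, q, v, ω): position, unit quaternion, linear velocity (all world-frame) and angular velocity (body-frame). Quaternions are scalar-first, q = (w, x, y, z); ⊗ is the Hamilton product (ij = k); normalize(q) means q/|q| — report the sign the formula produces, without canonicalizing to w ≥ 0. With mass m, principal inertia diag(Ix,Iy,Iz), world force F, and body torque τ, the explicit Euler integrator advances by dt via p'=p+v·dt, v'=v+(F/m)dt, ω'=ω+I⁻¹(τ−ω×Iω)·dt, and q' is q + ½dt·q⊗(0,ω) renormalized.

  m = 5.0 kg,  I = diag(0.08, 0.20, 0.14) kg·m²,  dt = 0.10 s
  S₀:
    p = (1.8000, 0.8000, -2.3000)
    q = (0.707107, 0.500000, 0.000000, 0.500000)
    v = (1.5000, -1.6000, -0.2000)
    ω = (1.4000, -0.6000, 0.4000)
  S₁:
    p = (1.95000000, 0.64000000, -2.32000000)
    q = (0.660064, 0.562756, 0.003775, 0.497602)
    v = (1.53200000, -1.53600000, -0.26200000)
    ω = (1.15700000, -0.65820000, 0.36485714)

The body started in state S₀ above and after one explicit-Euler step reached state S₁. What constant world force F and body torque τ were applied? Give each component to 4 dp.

F = (1.6000, 3.2000, -3.1000)
τ = (-0.1800, -0.1500, -0.1500)

Δv = v₁−v₀ = (0.03200000, 0.06400000, -0.06200000)
applied force F = (1.6000, 3.2000, -3.1000)
rate change Δω = (-0.24300000, -0.05820000, -0.03514286)
applied torque τ = (-0.1800, -0.1500, -0.1500)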